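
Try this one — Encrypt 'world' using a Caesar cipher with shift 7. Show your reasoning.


Shift each letter by 7: w -> d, o -> v, r -> y, l -> s, d -> k. Result: 'dvysk'.

dvysk


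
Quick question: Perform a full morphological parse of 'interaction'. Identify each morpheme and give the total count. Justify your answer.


Step 1: Identify prefix: 'inter' (meaning: between)
Step 2: Identify root: 'act'
Step 3: Identify suffix(es): 'ion'
Decomposition: inter- (prefix: between) + act (root) + -ion (suffix: act of)
Total morphemes: 3

3 morphemes (inter- (prefix: between) + act (root) + -ion (suffix: act of))


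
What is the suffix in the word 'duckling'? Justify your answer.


The word 'duckling' = 'duck' (root) + '-ling' (suffix). The suffix is '-ling'.

ling


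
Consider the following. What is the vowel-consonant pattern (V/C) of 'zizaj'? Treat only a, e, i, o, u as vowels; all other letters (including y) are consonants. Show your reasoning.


Letter mapping: z = C, i = V, z = C, a = V, j = C.

CVCVC


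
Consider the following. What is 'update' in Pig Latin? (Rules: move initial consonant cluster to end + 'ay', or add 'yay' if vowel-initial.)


'update' starts with a vowel, so add 'yay': 'updateyay'.

updateyay


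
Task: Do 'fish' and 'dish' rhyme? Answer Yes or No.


Rime (stressed vowel + following sounds) of 'fish': -ish = /ɪʃ/
Rime of 'dish': -ish = /ɪʃ/
/ɪʃ/ and /ɪʃ/ are the same ending sound, so the words rhyme.

Yes


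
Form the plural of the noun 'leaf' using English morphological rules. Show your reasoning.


Apply rule: Change -f to -ves. 'leaf' becomes 'leaves'.

leaves


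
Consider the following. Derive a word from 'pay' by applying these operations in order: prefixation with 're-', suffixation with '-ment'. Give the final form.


Step 1: Add prefix 're-' to 'pay' = 'repay'
Step 2: Add suffix '-ment' to 'repay' = 'repayment'

repayment


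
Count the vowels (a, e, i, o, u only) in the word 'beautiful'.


Vowels in 'beautiful': e, a, u, i, u = 5 vowels.

5


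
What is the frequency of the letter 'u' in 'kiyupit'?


Letter 'u' in 'kiyupit': found at position(s) 4 = 1 occurrence(s).

1


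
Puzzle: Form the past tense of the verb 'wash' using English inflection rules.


Apply rule: Add -ed. 'wash' becomes 'washed'.

washed


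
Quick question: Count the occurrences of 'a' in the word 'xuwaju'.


Letter 'a' in 'xuwaju': found at position(s) 4 = 1 occurrence(s).

1


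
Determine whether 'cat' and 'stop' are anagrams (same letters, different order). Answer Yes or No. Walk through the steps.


Sorted letters of 'cat': 'act'
Sorted letters of 'stop': 'opst'
They do not match.

No


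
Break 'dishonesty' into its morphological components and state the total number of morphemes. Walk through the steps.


Step 1: Identify prefix: 'dis' (meaning: not/apart)
Step 2: Identify root: 'honest'
Step 3: Identify suffix(es): 'y'
Decomposition: dis- (prefix: not/apart) + honest (root) + -y (suffix: quality)
Total morphemes: 3

3 morphemes (dis- (prefix: not/apart) + honest (root) + -y (suffix: quality))


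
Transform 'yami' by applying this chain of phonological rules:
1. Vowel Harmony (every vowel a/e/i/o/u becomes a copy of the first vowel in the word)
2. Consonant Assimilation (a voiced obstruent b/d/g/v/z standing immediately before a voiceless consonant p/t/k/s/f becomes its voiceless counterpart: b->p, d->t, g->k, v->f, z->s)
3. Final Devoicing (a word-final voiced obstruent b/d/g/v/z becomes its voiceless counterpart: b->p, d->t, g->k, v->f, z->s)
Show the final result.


Starting form: 'yami'
Rule 1: Vowel Harmony: all vowels become 'a' (matching first vowel). 'yami' -> 'yama'
Rule 2: Consonant Assimilation: no voiced obstruent (b/d/g/v/z) stands immediately before a voiceless consonant (p/t/k/s/f). No change.
Rule 3: Final Devoicing: the word ends in the vowel 'a', not a consonant. No change.
Final form: 'yama'

yama


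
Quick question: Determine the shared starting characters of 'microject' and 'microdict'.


Compare from the start: 5 characters match: 'micro'. Mismatch at position 6: 'j' vs 'd'.

micro


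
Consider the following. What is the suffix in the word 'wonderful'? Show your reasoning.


The word 'wonderful' = 'wonder' (root) + '-ful' (suffix). The suffix is '-ful'.

ful


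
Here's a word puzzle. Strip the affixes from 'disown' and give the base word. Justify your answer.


Remove prefix 'dis' from 'disown' to get root 'own'.

own


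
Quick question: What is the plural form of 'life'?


Apply rule: Change -fe to -ves. 'life' becomes 'lives'.

lives


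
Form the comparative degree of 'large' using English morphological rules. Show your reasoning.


Apply comparative formation (ends in e: add -r): 'large' -> 'larger'.

larger


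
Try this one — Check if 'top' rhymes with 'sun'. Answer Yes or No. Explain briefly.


Rime (stressed vowel + following sounds) of 'top': -op = /ɒp/
Rime of 'sun': -un = /ʌn/
/ɒp/ and /ʌn/ are different ending sounds, so the words do not rhyme.

No


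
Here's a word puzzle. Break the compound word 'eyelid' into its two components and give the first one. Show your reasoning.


Split 'eyelid' into 'eye' + 'lid'. The first part is 'eye'.

eye


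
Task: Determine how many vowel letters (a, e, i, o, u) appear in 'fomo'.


Vowels in 'fomo': o, o = 2 vowels.

2


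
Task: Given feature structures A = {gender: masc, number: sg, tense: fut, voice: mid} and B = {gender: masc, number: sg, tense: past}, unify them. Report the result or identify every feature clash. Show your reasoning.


Compare features:
gender: A=masc vs B=masc -> unified: masc
number: A=sg vs B=sg -> unified: sg
tense: A=fut vs B=past -> CLASH
voice: A=mid vs B=_ -> unified: mid
Clash detected on feature 'tense' (fut vs past); unification fails.

CLASH on 'tense' (fut vs past)


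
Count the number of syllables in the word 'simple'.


Break 'simple' into syllables: sim-ple -> sim | ple = 2 syllables

2 syllables


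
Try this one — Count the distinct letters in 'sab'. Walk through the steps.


Unique letters in 'sab': {a, b, s} = 3 distinct letters.

3


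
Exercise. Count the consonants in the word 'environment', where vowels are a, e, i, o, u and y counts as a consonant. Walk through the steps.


Consonants in 'environment': n, v, r, n, m, n, t = 7 consonants.

7


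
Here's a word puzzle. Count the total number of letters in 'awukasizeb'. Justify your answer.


Spell out 'awukasizeb' and number each letter: a(1), w(2), u(3), k(4), a(5), s(6), i(7), z(8), e(9), b(10). Total: 10 letters.

10


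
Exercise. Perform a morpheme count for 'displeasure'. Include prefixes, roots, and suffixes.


Decomposition: dis- (prefix) + please (root) + -ure (suffix) = 3 morpheme(s)

3 morphemes


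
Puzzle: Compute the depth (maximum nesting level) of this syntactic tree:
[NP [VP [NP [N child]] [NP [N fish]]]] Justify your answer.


Count bracket nesting levels:
'[' at pos 0: depth = 1
'[' at pos 4: depth = 2
'[' at pos 8: depth = 3
'[' at pos 12: depth = 4
'[' at pos 23: depth = 3
'[' at pos 27: depth = 4
Maximum depth reached: 4

4


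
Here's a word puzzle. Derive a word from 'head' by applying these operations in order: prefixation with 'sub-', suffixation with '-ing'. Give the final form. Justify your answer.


Step 1: Add prefix 'sub-' to 'head' = 'subhead'
Step 2: Add suffix '-ing' to 'subhead' = 'subheading'

subheading


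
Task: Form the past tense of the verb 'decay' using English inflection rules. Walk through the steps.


Apply rule: Add -ed. 'decay' becomes 'decayed'.

decayed


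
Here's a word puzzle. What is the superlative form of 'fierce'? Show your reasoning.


Apply superlative formation (ends in e: add -st): 'fierce' -> 'fiercest'.

fiercest


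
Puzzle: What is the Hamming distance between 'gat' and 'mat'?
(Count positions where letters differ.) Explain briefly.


Alignment:
Position 1: 'g' vs 'm' = DIFFER
Position 2: 'a' vs 'a' = match
Position 3: 't' vs 't' = match
Total differences: 1

1


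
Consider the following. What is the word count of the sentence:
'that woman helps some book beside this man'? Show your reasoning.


Split into words: that | woman | helps | some | book | beside | this | man = 8 words.

8


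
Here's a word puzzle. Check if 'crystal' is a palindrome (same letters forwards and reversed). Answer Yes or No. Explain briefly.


Forward: 'crystal'
Reversed: 'latsyrc'
They differ.

No


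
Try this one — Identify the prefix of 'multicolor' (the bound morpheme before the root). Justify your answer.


The word 'multicolor' = 'multi' (prefix) + 'color' (root). The prefix is 'multi'.

multi


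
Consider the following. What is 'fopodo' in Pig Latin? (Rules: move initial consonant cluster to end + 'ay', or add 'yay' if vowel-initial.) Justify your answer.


'fopodo': move consonant cluster 'f' to end and add 'ay': 'opodofay'.

opodofay


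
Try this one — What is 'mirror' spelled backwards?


Reverse 'mirror' character by character: 'rorrim'.

rorrim


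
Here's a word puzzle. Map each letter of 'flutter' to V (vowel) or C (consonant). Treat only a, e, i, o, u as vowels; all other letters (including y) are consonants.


Letter mapping: f = C, l = C, u = V, t = C, t = C, e = V, r = C.

CCVCCVC


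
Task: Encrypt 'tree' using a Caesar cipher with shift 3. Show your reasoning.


Shift each letter by 3: t -> w, r -> u, e -> h, e -> h. Result: 'wuhh'.

wuhh


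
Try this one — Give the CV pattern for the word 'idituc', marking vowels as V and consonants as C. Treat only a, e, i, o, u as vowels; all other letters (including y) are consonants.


Letter mapping: i = V, d = C, i = V, t = C, u = V, c = C.

VCVCVC


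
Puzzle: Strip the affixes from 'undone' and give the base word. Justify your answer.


Remove prefix 'un' from 'undone' to get root 'done'.

done


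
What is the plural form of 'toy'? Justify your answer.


Apply rule: Add -s. 'toy' becomes 'toys'.

toys


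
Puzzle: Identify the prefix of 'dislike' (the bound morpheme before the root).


The word 'dislike' = 'dis' (prefix) + 'like' (root). The prefix is 'dis'.

dis


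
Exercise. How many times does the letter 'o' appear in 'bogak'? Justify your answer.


Letter 'o' in 'bogak': found at position(s) 2 = 1 occurrence(s).

1


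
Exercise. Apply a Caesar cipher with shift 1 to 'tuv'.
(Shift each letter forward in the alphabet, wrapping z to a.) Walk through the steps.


Shift each letter by 1: t -> u, u -> v, v -> w. Result: 'uvw'.

uvw


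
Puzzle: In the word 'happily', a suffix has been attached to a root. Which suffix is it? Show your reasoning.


The word 'happily' = 'happy' (root) + '-ly' (suffix). The suffix is '-ly'.

ly


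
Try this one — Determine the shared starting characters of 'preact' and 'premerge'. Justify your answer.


Compare from the start: 3 characters match: 'pre'. Mismatch at position 4: 'a' vs 'm'.

pre


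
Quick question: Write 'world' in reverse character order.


Reverse 'world' character by character: 'dlrow'.

dlrow


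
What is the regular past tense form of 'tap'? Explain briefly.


Apply rule: Double final consonant and add -ed. 'tap' becomes 'tapped'.

tapped


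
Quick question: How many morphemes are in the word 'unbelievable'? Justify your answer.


Decomposition: un- (prefix) + believe (root) + -able (suffix) = 3 morpheme(s)

3 morphemes


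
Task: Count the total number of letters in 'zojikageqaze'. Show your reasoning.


Spell out 'zojikageqaze' and number each letter: z(1), o(2), j(3), i(4), k(5), a(6), g(7), e(8), q(9), a(10), z(11), e(12). Total: 12 letters.

12


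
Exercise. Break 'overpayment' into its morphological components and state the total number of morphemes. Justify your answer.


Step 1: Identify prefix: 'over' (meaning: excessively)
Step 2: Identify root: 'pay'
Step 3: Identify suffix(es): 'ment'
Decomposition: over- (prefix: excessively) + pay (root) + -ment (suffix: action/result)
Total morphemes: 3

3 morphemes (over- (prefix: excessively) + pay (root) + -ment (suffix: action/result))


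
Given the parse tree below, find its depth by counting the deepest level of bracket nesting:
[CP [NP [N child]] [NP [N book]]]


Count bracket nesting levels:
'[' at pos 0: depth = 1
'[' at pos 4: depth = 2
'[' at pos 8: depth = 3
'[' at pos 19: depth = 2
'[' at pos 23: depth = 3
Maximum depth reached: 3

3


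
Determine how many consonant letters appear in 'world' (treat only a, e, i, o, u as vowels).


Consonants in 'world': w, r, l, d = 4 consonants.

4


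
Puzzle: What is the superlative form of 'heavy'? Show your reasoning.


Apply superlative formation (consonant + y: change y to i, add -est): 'heavy' -> 'heaviest'.

heaviest


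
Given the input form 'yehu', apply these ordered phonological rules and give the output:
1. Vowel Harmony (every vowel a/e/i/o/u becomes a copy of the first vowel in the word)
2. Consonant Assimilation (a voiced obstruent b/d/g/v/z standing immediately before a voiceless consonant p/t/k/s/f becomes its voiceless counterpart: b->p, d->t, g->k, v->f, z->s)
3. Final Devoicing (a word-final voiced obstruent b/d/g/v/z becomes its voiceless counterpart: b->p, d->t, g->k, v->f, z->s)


Starting form: 'yehu'
Rule 1: Vowel Harmony: all vowels become 'e' (matching first vowel). 'yehu' -> 'yehe'
Rule 2: Consonant Assimilation: no voiced obstruent (b/d/g/v/z) stands immediately before a voiceless consonant (p/t/k/s/f). No change.
Rule 3: Final Devoicing: the word ends in the vowel 'e', not a consonant. No change.
Final form: 'yehe'

yehe


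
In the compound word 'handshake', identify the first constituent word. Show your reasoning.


Split 'handshake' into 'hand' + 'shake'. The first part is 'hand'.

hand


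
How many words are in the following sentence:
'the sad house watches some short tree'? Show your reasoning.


Split into words: the | sad | house | watches | some | short | tree = 7 words.

7


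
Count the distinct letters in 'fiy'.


Unique letters in 'fiy': {f, i, y} = 3 distinct letters.

3


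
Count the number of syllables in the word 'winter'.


Break 'winter' into syllables: win-ter -> win | ter = 2 syllables

2 syllables


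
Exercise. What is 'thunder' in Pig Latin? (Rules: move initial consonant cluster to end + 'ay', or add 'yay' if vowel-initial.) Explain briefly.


'thunder': move consonant cluster 'th' to end and add 'ay': 'underthay'.

underthay


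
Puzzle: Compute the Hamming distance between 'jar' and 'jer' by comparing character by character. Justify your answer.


Alignment:
Position 1: 'j' vs 'j' = match
Position 2: 'a' vs 'e' = DIFFER
Position 3: 'r' vs 'r' = match
Total differences: 1

1


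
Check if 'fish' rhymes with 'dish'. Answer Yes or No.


Rime (stressed vowel + following sounds) of 'fish': -ish = /ɪʃ/
Rime of 'dish': -ish = /ɪʃ/
/ɪʃ/ and /ɪʃ/ are the same ending sound, so the words rhyme.

Yes


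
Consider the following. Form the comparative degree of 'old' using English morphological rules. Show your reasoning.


Apply comparative formation (add -er): 'old' -> 'older'.

older


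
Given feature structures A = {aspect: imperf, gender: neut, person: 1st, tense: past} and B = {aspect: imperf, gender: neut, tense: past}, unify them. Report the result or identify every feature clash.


Compare features:
aspect: A=imperf vs B=imperf -> unified: imperf
gender: A=neut vs B=neut -> unified: neut
person: A=1st vs B=_ -> unified: 1st
tense: A=past vs B=past -> unified: past
No clashes found.

Unified: {aspect: imperf, gender: neut, person: 1st, tense: past}


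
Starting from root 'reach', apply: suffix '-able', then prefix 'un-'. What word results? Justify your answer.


Step 1: Add suffix '-able' to 'reach' = 'reachable'
Step 2: Add prefix 'un-' to 'reachable' = 'unreachable'

unreachable


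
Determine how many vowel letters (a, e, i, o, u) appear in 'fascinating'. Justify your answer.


Vowels in 'fascinating': a, i, a, i = 4 vowels.

4


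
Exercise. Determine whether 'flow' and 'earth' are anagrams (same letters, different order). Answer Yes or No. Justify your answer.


Sorted letters of 'flow': 'flow'
Sorted letters of 'earth': 'aehrt'
They do not match.

No


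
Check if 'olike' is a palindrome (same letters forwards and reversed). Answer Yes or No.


Forward: 'olike'
Reversed: 'ekilo'
They differ.

No


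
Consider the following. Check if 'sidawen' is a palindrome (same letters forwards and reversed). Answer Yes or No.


Forward: 'sidawen'
Reversed: 'newadis'
They differ.

No


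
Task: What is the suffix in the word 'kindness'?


The word 'kindness' = 'kind' (root) + '-ness' (suffix). The suffix is '-ness'.

ness


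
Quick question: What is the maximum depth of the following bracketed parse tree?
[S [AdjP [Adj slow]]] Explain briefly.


Count bracket nesting levels:
'[' at pos 0: depth = 1
'[' at pos 3: depth = 2
'[' at pos 9: depth = 3
Maximum depth reached: 3

3


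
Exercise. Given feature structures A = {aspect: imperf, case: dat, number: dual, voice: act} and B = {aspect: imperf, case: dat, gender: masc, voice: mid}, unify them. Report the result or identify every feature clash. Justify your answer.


Compare features:
aspect: A=imperf vs B=imperf -> unified: imperf
case: A=dat vs B=dat -> unified: dat
gender: A=_ vs B=masc -> unified: masc
number: A=dual vs B=_ -> unified: dual
voice: A=act vs B=mid -> CLASH
Clash detected on feature 'voice' (act vs mid); unification fails.

CLASH on 'voice' (act vs mid)


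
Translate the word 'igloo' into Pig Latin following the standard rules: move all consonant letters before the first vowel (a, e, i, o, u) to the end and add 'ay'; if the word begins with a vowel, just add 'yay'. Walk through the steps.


'igloo' starts with a vowel, so add 'yay': 'iglooyay'.

iglooyay


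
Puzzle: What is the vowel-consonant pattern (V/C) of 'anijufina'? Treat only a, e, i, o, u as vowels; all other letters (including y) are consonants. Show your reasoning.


Letter mapping: a = V, n = C, i = V, j = C, u = V, f = C, i = V, n = C, a = V.

VCVCVCVCV


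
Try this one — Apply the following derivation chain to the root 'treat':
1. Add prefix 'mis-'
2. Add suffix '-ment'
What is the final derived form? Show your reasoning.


Step 1: Add prefix 'mis-' to 'treat' = 'mistreat'
Step 2: Add suffix '-ment' to 'mistreat' = 'mistreatment'

mistreatment


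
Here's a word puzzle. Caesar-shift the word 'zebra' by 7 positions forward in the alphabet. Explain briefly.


Shift each letter by 7: z -> g, e -> l, b -> i, r -> y, a -> h. Result: 'gliyh'.

gliyh


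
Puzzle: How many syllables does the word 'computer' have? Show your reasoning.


Break 'computer' into syllables: com-pu-ter -> com | pu | ter = 3 syllables

3 syllables


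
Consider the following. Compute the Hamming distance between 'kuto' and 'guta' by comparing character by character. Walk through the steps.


Alignment:
Position 1: 'k' vs 'g' = DIFFER
Position 2: 'u' vs 'u' = match
Position 3: 't' vs 't' = match
Position 4: 'o' vs 'a' = DIFFER
Total differences: 2

2


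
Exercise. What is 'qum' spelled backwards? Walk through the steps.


Reverse 'qum' character by character: 'muq'.

muq


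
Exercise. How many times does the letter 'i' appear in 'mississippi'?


Letter 'i' in 'mississippi': found at position(s) 2, 5, 8, 11 = 4 occurrence(s).

4


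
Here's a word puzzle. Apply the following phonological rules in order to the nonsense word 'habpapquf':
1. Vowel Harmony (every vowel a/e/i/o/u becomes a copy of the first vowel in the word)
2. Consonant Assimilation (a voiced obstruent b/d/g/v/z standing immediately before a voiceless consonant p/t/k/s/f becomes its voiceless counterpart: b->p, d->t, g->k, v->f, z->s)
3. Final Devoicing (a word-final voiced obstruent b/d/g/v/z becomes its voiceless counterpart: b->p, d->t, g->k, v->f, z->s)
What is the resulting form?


Starting form: 'habpapquf'
Rule 1: Vowel Harmony: all vowels become 'a' (matching first vowel). 'habpapquf' -> 'habpapqaf'
Rule 2: Consonant Assimilation: voiced obstruent before voiceless consonant becomes voiceless ('bp' -> 'pp'). 'habpapqaf' -> 'happapqaf'
Rule 3: Final Devoicing: final consonant 'f' is not one of the voiced obstruents b/d/g/v/z. No change.
Final form: 'happapqaf'

happapqaf


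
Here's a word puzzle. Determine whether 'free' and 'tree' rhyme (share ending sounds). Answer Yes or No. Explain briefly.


Rime (stressed vowel + following sounds) of 'free': -ee = /iː/
Rime of 'tree': -ee = /iː/
/iː/ and /iː/ are the same ending sound, so the words rhyme.

Yes


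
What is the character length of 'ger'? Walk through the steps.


Spell out 'ger' and number each letter: g(1), e(2), r(3). Total: 3 letters.

3


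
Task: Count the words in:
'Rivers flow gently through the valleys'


Split into words: Rivers | flow | gently | through | the | valleys = 6 words.

6


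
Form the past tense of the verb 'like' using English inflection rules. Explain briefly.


Apply rule: Add -d (word ends in -e). 'like' becomes 'liked'.

liked


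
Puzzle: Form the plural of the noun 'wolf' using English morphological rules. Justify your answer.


Apply rule: Change -f to -ves. 'wolf' becomes 'wolves'.

wolves


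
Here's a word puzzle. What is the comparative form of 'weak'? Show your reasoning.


Apply comparative formation (add -er): 'weak' -> 'weaker'.

weaker


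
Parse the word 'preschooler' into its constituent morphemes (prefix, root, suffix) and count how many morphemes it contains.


Step 1: Identify prefix: 'pre' (meaning: before)
Step 2: Identify root: 'school'
Step 3: Identify suffix(es): 'er'
Decomposition: pre- (prefix: before) + school (root) + -er (suffix: one who)
Total morphemes: 3

3 morphemes (pre- (prefix: before) + school (root) + -er (suffix: one who))


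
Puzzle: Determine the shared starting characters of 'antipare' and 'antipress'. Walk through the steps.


Compare from the start: 5 characters match: 'antip'. Mismatch at position 6: 'a' vs 'r'.

antip


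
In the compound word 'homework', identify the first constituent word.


Split 'homework' into 'home' + 'work'. The first part is 'home'.

home


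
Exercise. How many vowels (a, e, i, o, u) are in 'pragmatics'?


Vowels in 'pragmatics': a, a, i = 3 vowels.

3


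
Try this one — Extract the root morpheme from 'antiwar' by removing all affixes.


Remove prefix 'anti' from 'antiwar' to get root 'war'.

war


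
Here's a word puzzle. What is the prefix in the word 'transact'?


The word 'transact' = 'trans' (prefix) + 'act' (root). The prefix is 'trans'.

trans


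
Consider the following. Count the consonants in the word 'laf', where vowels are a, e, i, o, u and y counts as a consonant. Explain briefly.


Consonants in 'laf': l, f = 2 consonants.

2


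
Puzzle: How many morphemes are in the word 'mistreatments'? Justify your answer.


Decomposition: mis- (prefix) + treat (root) + -ment (suffix) + -s (plural) = 4 morpheme(s)

4 morphemes


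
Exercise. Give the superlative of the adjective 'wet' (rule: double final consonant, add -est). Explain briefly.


Apply superlative formation (double final consonant, add -est): 'wet' -> 'wettest'.

wettest


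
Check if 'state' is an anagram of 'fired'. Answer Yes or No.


Sorted letters of 'state': 'aestt'
Sorted letters of 'fired': 'defir'
They do not match.

No


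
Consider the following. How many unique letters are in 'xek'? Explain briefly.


Unique letters in 'xek': {e, k, x} = 3 distinct letters.

3


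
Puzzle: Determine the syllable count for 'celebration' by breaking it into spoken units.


Break 'celebration' into syllables: cel-e-bra-tion -> cel | e | bra | tion = 4 syllables

4 syllables


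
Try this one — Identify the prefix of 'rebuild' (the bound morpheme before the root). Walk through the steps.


The word 'rebuild' = 're' (prefix) + 'build' (root). The prefix is 're'.

re


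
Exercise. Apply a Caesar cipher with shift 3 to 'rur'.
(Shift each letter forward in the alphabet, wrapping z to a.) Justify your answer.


Shift each letter by 3: r -> u, u -> x, r -> u. Result: 'uxu'.

uxu


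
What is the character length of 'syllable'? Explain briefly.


Spell out 'syllable' and number each letter: s(1), y(2), l(3), l(4), a(5), b(6), l(7), e(8). Total: 8 letters.

8


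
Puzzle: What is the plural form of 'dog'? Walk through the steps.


Apply rule: Add -s. 'dog' becomes 'dogs'.

dogs


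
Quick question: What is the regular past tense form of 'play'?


Apply rule: Add -ed. 'play' becomes 'played'.

played


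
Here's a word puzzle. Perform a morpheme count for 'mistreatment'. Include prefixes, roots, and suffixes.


Decomposition: mis- (prefix) + treat (root) + -ment (suffix) = 3 morpheme(s)

3 morphemes


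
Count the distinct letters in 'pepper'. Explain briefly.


Unique letters in 'pepper': {e, p, r} = 3 distinct letters.

3


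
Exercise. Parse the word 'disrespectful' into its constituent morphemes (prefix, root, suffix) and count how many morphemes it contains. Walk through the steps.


Step 1: Identify prefix: 'dis' (meaning: not/apart)
Step 2: Identify root: 'respect'
Step 3: Identify suffix(es): 'ful'
Decomposition: dis- (prefix: not/apart) + respect (root) + -ful (suffix: full of)
Total morphemes: 3

3 morphemes (dis- (prefix: not/apart) + respect (root) + -ful (suffix: full of))


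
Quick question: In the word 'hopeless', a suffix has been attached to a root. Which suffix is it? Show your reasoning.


The word 'hopeless' = 'hope' (root) + '-less' (suffix). The suffix is '-less'.

less


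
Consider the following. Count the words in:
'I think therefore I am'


Split into words: I | think | therefore | I | am = 5 words.

5


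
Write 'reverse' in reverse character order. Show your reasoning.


Reverse 'reverse' character by character: 'esrever'.

esrever


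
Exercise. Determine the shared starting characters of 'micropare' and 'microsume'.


Compare from the start: 5 characters match: 'micro'. Mismatch at position 6: 'p' vs 's'.

micro


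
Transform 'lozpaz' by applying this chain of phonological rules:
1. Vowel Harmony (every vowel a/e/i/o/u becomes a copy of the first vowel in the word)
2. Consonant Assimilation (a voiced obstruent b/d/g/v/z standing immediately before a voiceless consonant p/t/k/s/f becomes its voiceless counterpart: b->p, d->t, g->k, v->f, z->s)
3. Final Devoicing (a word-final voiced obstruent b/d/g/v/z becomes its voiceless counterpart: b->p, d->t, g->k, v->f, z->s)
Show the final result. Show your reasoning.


Starting form: 'lozpaz'
Rule 1: Vowel Harmony: all vowels become 'o' (matching first vowel). 'lozpaz' -> 'lozpoz'
Rule 2: Consonant Assimilation: voiced obstruent before voiceless consonant becomes voiceless ('zp' -> 'sp'). 'lozpoz' -> 'lospoz'
Rule 3: Final Devoicing: word-final voiced obstruent 'z' becomes voiceless 's'. 'lospoz' -> 'lospos'
Final form: 'lospos'

lospos


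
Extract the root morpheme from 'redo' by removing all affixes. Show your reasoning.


Remove prefix 're' from 'redo' to get root 'do'.

do


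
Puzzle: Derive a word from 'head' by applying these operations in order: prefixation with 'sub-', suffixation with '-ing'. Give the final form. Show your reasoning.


Step 1: Add prefix 'sub-' to 'head' = 'subhead'
Step 2: Add suffix '-ing' to 'subhead' = 'subheading'

subheading


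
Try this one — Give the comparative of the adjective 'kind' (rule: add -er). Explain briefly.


Apply comparative formation (add -er): 'kind' -> 'kinder'.

kinder


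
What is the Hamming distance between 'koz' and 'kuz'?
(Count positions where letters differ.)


Alignment:
Position 1: 'k' vs 'k' = match
Position 2: 'o' vs 'u' = DIFFER
Position 3: 'z' vs 'z' = match
Total differences: 1

1


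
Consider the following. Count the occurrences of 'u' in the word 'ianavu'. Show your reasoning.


Letter 'u' in 'ianavu': found at position(s) 6 = 1 occurrence(s).

1


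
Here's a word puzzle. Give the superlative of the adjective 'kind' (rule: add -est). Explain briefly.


Apply superlative formation (add -est): 'kind' -> 'kindest'.

kindest


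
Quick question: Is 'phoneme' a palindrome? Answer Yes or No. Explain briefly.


Forward: 'phoneme'
Reversed: 'emenohp'
They differ.

No


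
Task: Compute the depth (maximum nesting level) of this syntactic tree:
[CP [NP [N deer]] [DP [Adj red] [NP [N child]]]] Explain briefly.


Count bracket nesting levels:
'[' at pos 0: depth = 1
'[' at pos 4: depth = 2
'[' at pos 8: depth = 3
'[' at pos 18: depth = 2
'[' at pos 22: depth = 3
'[' at pos 32: depth = 3
'[' at pos 36: depth = 4
Maximum depth reached: 4

4


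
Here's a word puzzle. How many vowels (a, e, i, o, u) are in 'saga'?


Vowels in 'saga': a, a = 2 vowels.

2


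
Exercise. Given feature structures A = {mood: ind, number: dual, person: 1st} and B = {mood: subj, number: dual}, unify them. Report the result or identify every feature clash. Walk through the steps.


Compare features:
mood: A=ind vs B=subj -> CLASH
number: A=dual vs B=dual -> unified: dual
person: A=1st vs B=_ -> unified: 1st
Clash detected on feature 'mood' (ind vs subj); unification fails.

CLASH on 'mood' (ind vs subj)


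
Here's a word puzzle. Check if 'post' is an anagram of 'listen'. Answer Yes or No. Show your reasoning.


Sorted letters of 'post': 'opst'
Sorted letters of 'listen': 'eilnst'
They do not match.

No


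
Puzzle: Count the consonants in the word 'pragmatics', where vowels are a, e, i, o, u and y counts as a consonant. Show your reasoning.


Consonants in 'pragmatics': p, r, g, m, t, c, s = 7 consonants.

7


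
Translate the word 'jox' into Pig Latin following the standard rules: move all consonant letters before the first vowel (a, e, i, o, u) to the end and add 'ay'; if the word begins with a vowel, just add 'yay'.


'jox': move consonant cluster 'j' to end and add 'ay': 'oxjay'.

oxjay


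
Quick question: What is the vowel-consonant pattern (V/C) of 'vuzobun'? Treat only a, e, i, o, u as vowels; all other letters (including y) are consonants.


Letter mapping: v = C, u = V, z = C, o = V, b = C, u = V, n = C.

CVCVCVC


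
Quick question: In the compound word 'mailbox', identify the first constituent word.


Split 'mailbox' into 'mail' + 'box'. The first part is 'mail'.

mail


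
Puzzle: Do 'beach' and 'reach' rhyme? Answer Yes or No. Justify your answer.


Rime (stressed vowel + following sounds) of 'beach': -each = /iːtʃ/
Rime of 'reach': -each = /iːtʃ/
/iːtʃ/ and /iːtʃ/ are the same ending sound, so the words rhyme.

Yes


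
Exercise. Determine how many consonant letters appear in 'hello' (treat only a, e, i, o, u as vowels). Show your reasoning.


Consonants in 'hello': h, l, l = 3 consonants.

3


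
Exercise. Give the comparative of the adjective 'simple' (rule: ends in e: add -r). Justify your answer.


Apply comparative formation (ends in e: add -r): 'simple' -> 'simpler'.

simpler


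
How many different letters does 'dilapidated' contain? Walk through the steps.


Unique letters in 'dilapidated': {a, d, e, i, l, p, t} = 7 distinct letters.

7


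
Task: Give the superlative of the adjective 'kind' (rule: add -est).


Apply superlative formation (add -est): 'kind' -> 'kindest'.

kindest


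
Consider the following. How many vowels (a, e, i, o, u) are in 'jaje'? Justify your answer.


Vowels in 'jaje': a, e = 2 vowels.

2


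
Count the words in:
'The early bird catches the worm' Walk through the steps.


Split into words: The | early | bird | catches | the | worm = 6 words.

6


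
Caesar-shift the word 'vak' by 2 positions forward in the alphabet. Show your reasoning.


Shift each letter by 2: v -> x, a -> c, k -> m. Result: 'xcm'.

xcm


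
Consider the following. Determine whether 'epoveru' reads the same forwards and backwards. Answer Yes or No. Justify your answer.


Forward: 'epoveru'
Reversed: 'urevope'
They differ.

No


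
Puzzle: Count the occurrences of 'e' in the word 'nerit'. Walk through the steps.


Letter 'e' in 'nerit': found at position(s) 2 = 1 occurrence(s).

1


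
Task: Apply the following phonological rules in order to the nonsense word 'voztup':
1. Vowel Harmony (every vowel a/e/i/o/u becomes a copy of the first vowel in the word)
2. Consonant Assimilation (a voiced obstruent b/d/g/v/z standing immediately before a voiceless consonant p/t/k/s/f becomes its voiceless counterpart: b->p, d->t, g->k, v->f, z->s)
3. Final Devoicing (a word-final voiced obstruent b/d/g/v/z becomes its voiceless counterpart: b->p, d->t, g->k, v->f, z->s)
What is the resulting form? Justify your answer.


Starting form: 'voztup'
Rule 1: Vowel Harmony: all vowels become 'o' (matching first vowel). 'voztup' -> 'voztop'
Rule 2: Consonant Assimilation: voiced obstruent before voiceless consonant becomes voiceless ('zt' -> 'st'). 'voztop' -> 'vostop'
Rule 3: Final Devoicing: final consonant 'p' is not one of the voiced obstruents b/d/g/v/z. No change.
Final form: 'vostop'

vostop


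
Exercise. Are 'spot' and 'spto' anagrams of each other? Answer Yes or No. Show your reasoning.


Sorted letters of 'spot': 'opst'
Sorted letters of 'spto': 'opst'
They match.

Yes


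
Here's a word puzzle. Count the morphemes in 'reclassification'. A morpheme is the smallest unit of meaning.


Decomposition: re- (prefix) + class (root) + -ify (suffix) + -ation (suffix) = 4 morpheme(s)

4 morphemes


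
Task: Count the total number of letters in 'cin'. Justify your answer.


Spell out 'cin' and number each letter: c(1), i(2), n(3). Total: 3 letters.

3


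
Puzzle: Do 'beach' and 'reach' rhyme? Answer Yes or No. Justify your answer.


Rime (stressed vowel + following sounds) of 'beach': -each = /iːtʃ/
Rime of 'reach': -each = /iːtʃ/
/iːtʃ/ and /iːtʃ/ are the same ending sound, so the words rhyme.

Yes


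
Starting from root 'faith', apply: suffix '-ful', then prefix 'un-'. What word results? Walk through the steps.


Step 1: Add suffix '-ful' to 'faith' = 'faithful'
Step 2: Add prefix 'un-' to 'faithful' = 'unfaithful'

unfaithful


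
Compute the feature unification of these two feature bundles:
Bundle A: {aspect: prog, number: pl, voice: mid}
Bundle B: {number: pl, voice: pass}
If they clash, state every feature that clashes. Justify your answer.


Compare features:
aspect: A=prog vs B=_ -> unified: prog
number: A=pl vs B=pl -> unified: pl
voice: A=mid vs B=pass -> CLASH
Clash detected on feature 'voice' (mid vs pass); unification fails.

CLASH on 'voice' (mid vs pass)


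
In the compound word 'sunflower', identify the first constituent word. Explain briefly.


Split 'sunflower' into 'sun' + 'flower'. The first part is 'sun'.

sun


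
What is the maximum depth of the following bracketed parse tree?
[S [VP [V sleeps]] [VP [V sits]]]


Count bracket nesting levels:
'[' at pos 0: depth = 1
'[' at pos 3: depth = 2
'[' at pos 7: depth = 3
'[' at pos 19: depth = 2
'[' at pos 23: depth = 3
Maximum depth reached: 3

3


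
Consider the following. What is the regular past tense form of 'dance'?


Apply rule: Add -d (word ends in -e). 'dance' becomes 'danced'.

danced


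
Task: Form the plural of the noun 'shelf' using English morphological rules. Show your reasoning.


Apply rule: Change -f to -ves. 'shelf' becomes 'shelves'.

shelves


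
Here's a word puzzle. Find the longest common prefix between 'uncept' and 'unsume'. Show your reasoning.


Compare from the start: 2 characters match: 'un'. Mismatch at position 3: 'c' vs 's'.

un


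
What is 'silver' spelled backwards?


Reverse 'silver' character by character: 'revlis'.

revlis


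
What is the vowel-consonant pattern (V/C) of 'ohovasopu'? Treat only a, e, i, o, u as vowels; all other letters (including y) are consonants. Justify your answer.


Letter mapping: o = V, h = C, o = V, v = C, a = V, s = C, o = V, p = C, u = V.

VCVCVCVCV


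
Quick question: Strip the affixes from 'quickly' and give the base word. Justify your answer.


Remove suffix '-ly' from 'quickly' to get root 'quick'.

quick


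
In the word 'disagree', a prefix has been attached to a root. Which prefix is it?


The word 'disagree' = 'dis' (prefix) + 'agree' (root). The prefix is 'dis'.

dis


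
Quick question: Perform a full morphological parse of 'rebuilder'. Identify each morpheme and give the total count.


Step 1: Identify prefix: 're' (meaning: again)
Step 2: Identify root: 'build'
Step 3: Identify suffix(es): 'er'
Decomposition: re- (prefix: again) + build (root) + -er (suffix: one who)
Total morphemes: 3

3 morphemes (re- (prefix: again) + build (root) + -er (suffix: one who))


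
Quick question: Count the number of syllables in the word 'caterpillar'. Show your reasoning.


Break 'caterpillar' into syllables: cat-er-pil-lar -> cat | er | pil | lar = 4 syllables

4 syllables


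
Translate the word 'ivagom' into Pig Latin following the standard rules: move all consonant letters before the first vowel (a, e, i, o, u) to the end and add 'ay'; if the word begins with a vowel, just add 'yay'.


'ivagom' starts with a vowel, so add 'yay': 'ivagomyay'.

ivagomyay


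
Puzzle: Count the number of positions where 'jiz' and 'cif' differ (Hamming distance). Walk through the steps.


Alignment:
Position 1: 'j' vs 'c' = DIFFER
Position 2: 'i' vs 'i' = match
Position 3: 'z' vs 'f' = DIFFER
Total differences: 2

2


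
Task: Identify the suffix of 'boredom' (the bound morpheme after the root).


The word 'boredom' = 'bore' (root) + '-dom' (suffix). The suffix is '-dom'.

dom


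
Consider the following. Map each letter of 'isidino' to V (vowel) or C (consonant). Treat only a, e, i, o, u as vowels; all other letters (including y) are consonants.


Letter mapping: i = V, s = C, i = V, d = C, i = V, n = C, o = V.

VCVCVCV


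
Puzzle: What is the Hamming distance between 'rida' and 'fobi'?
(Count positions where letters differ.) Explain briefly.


Alignment:
Position 1: 'r' vs 'f' = DIFFER
Position 2: 'i' vs 'o' = DIFFER
Position 3: 'd' vs 'b' = DIFFER
Position 4: 'a' vs 'i' = DIFFER
Total differences: 4

4


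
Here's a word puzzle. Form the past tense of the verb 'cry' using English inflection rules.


Apply rule: Change -y to -ied. 'cry' becomes 'cried'.

cried


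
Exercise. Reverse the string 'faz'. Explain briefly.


Reverse 'faz' character by character: 'zaf'.

zaf


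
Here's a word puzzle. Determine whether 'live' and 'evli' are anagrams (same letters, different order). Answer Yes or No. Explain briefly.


Sorted letters of 'live': 'eilv'
Sorted letters of 'evli': 'eilv'
They match.

Yes


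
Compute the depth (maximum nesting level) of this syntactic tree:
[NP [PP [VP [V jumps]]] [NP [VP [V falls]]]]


Count bracket nesting levels:
'[' at pos 0: depth = 1
'[' at pos 4: depth = 2
'[' at pos 8: depth = 3
'[' at pos 12: depth = 4
'[' at pos 24: depth = 2
'[' at pos 28: depth = 3
'[' at pos 32: depth = 4
Maximum depth reached: 4

4


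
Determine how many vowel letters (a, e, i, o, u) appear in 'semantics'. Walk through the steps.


Vowels in 'semantics': e, a, i = 3 vowels.

3


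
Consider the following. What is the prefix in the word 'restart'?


The word 'restart' = 're' (prefix) + 'start' (root). The prefix is 're'.

re
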